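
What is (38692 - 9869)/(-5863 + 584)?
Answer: -28823/5279 ≈ -5.4599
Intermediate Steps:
(38692 - 9869)/(-5863 + 584) = 28823/(-5279) = 28823*(-1/5279) = -28823/5279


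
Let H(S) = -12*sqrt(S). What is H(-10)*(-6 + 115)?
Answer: -1308*I*sqrt(10) ≈ -4136.3*I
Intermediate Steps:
H(-10)*(-6 + 115) = (-12*I*sqrt(10))*(-6 + 115) = -12*I*sqrt(10)*109 = -1308*I*sqrt(10)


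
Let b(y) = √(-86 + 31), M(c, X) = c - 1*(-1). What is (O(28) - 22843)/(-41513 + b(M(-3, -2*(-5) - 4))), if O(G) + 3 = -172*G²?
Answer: 3273175511/861664612 + 78847*I*√55/861664612 ≈ 3.7987 + 0.00067862*I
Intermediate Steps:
M(c, X) = 1 + c (M(c, X) = c + 1 = 1 + c)
O(G) = -3 - 172*G²
b(y) = I*√55 (b(y) = √(-55) = I*√55)
(O(28) - 22843)/(-41513 + b(M(-3, -2*(-5) - 4))) = ((-3 - 172*28²) - 22843)/(-41513 + I*√55) = ((-3 - 172*784) - 22843)/(-41513 + I*√55) = ((-3 - 134848) - 22843)/(-41513 + I*√55) = (-134851 - 22843)/(-41513 + I*√55) = -157694/(-41513 + I*√55)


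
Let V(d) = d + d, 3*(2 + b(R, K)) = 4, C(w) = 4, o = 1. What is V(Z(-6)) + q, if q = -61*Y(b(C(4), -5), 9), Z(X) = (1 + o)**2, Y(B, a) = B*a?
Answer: 374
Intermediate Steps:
b(R, K) = -2/3 (b(R, K) = -2 + (1/3)*4 = -2 + 4/3 = -2/3)
Z(X) = 4 (Z(X) = (1 + 1)**2 = 2**2 = 4)
V(d) = 2*d
q = 366 (q = -(-122)*9/3 = -61*(-6) = 366)
V(Z(-6)) + q = 2*4 + 366 = 8 + 366 = 374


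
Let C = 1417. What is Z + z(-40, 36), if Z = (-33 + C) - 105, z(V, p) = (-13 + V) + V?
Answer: 1186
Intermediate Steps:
z(V, p) = -13 + 2*V
Z = 1279 (Z = (-33 + 1417) - 105 = 1384 - 105 = 1279)
Z + z(-40, 36) = 1279 + (-13 + 2*(-40)) = 1279 + (-13 - 80) = 1279 - 93 = 1186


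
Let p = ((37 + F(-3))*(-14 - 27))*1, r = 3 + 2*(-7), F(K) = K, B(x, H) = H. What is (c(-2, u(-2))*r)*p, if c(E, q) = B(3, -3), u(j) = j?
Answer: -46002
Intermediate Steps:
c(E, q) = -3
r = -11 (r = 3 - 14 = -11)
p = -1394 (p = ((37 - 3)*(-14 - 27))*1 = (34*(-41))*1 = -1394*1 = -1394)
(c(-2, u(-2))*r)*p = -3*(-11)*(-1394) = 33*(-1394) = -46002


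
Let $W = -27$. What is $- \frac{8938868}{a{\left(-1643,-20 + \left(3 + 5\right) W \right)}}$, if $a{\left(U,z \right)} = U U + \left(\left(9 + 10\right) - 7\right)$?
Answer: $- \frac{8938868}{2699461} \approx -3.3114$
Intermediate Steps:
$a{\left(U,z \right)} = 12 + U^{2}$ ($a{\left(U,z \right)} = U^{2} + \left(19 - 7\right) = U^{2} + 12 = 12 + U^{2}$)
$- \frac{8938868}{a{\left(-1643,-20 + \left(3 + 5\right) W \right)}} = - \frac{8938868}{12 + \left(-1643\right)^{2}} = - \frac{8938868}{12 + 2699449} = - \frac{8938868}{2699461}$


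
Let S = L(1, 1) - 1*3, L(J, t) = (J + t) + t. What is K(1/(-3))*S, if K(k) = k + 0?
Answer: 0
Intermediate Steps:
K(k) = k
L(J, t) = J + 2*t
S = 0 (S = (1 + 2*1) - 1*3 = (1 + 2) - 3 = 3 - 3 = 0)
K(1/(-3))*S = 0/(-3) = -⅓*0 = 0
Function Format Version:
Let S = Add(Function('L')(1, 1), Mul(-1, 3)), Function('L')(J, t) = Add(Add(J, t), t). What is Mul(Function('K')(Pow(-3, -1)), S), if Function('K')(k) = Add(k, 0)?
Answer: 0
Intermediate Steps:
Function('K')(k) = k
Function('L')(J, t) = Add(J, Mul(2, t))
S = 0 (S = Add(Add(1, Mul(2, 1)), Mul(-1, 3)) = Add(Add(1, 2), -3) = Add(3, -3) = 0)
Mul(Function('K')(Pow(-3, -1)), S) = Mul(Pow(-3, -1), 0) = Mul(Rational(-1, 3), 0) = 0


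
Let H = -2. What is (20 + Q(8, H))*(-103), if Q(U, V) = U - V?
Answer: -3090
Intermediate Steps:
(20 + Q(8, H))*(-103) = (20 + (8 - 1*(-2)))*(-103) = (20 + (8 + 2))*(-103) = (20 + 10)*(-103) = 30*(-103) = -3090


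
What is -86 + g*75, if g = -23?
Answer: -1811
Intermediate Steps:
-86 + g*75 = -86 - 23*75 = -86 - 1725 = -1811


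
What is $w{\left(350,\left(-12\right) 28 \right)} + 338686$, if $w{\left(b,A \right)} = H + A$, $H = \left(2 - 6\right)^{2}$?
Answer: $338366$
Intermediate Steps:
$H = 16$ ($H = \left(-4\right)^{2} = 16$)
$w{\left(b,A \right)} = 16 + A$
$w{\left(350,\left(-12\right) 28 \right)} + 338686 = \left(16 - 336\right) + 338686 = -320 + 338686 = 338366$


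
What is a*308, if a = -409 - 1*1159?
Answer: -482944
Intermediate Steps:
a = -1568 (a = -409 - 1159 = -1568)
a*308 = -1568*308 = -482944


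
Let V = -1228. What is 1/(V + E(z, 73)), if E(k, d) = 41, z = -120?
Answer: -1/1187 ≈ -0.00084246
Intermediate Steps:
1/(V + E(z, 73)) = 1/(-1228 + 41) = 1/(-1187) = -1/1187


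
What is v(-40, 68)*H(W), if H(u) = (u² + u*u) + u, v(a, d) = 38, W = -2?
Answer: 228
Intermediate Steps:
H(u) = u + 2*u² (H(u) = (u² + u²) + u = 2*u² + u = u + 2*u²)
v(-40, 68)*H(W) = 38*(-2*(1 + 2*(-2))) = 38*(-2*(1 - 4)) = 38*(-2*(-3)) = 38*6 = 228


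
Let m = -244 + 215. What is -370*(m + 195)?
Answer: -61420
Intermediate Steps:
m = -29
-370*(m + 195) = -370*(-29 + 195) = -370*166 = -61420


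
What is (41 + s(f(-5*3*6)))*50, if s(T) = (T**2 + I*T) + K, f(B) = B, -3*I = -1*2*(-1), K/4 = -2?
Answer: 409650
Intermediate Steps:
K = -8 (K = 4*(-2) = -8)
I = -2/3 (I = -(-1*2)*(-1)/3 = -(-2)*(-1)/3 = -1/3*2 = -2/3 ≈ -0.66667)
s(T) = -8 + T**2 - 2*T/3 (s(T) = (T**2 - 2*T/3) - 8 = -8 + T**2 - 2*T/3)
(41 + s(f(-5*3*6)))*50 = (41 + (-8 + (-5*3*6)**2 - 2*(-5*3)*6/3))*50 = (41 + (-8 + (-15*6)**2 - (-10)*6))*50 = (41 + (-8 + (-90)**2 - 2/3*(-90)))*50 = (41 + (-8 + 8100 + 60))*50 = (41 + 8152)*50 = 8193*50 = 409650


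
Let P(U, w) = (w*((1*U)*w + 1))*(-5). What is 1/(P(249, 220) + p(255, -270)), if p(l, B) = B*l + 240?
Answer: -1/60327710 ≈ -1.6576e-8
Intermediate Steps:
P(U, w) = -5*w*(1 + U*w) (P(U, w) = (w*(U*w + 1))*(-5) = (w*(1 + U*w))*(-5) = -5*w*(1 + U*w))
p(l, B) = 240 + B*l
1/(P(249, 220) + p(255, -270)) = 1/(-5*220*(1 + 249*220) + (240 - 270*255)) = 1/(-5*220*(1 + 54780) + (240 - 68850)) = 1/(-5*220*54781 - 68610) = 1/(-60259100 - 68610) = 1/(-60327710) = -1/60327710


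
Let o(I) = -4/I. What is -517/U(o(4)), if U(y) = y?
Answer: 517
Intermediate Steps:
-517/U(o(4)) = -517*(-1/1) = -517/((-4*1/4)) = -517/(-1) = -517*(-1) = 517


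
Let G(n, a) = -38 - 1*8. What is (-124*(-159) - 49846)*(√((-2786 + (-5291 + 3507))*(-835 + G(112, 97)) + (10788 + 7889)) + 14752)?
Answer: -444477760 - 30130*√4044847 ≈ -5.0507e+8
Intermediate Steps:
G(n, a) = -46 (G(n, a) = -38 - 8 = -46)
(-124*(-159) - 49846)*(√((-2786 + (-5291 + 3507))*(-835 + G(112, 97)) + (10788 + 7889)) + 14752) = (-124*(-159) - 49846)*(√((-2786 + (-5291 + 3507))*(-835 - 46) + (10788 + 7889)) + 14752) = (19716 - 49846)*(√((-2786 - 1784)*(-881) + 18677) + 14752) = -30130*(√(-4570*(-881) + 18677) + 14752) = -30130*(√(4026170 + 18677) + 14752) = -30130*(√4044847 + 14752) = -30130*(14752 + √4044847) = -444477760 - 30130*√4044847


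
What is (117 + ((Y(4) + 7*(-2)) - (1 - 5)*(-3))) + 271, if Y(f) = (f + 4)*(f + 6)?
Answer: 442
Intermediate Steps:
Y(f) = (4 + f)*(6 + f)
(117 + ((Y(4) + 7*(-2)) - (1 - 5)*(-3))) + 271 = (117 + (((24 + 4² + 10*4) + 7*(-2)) - (1 - 5)*(-3))) + 271 = (117 + (((24 + 16 + 40) - 14) - (-4)*(-3))) + 271 = (117 + ((80 - 14) - 1*12)) + 271 = (117 + (66 - 12)) + 271 = (117 + 54) + 271 = 171 + 271 = 442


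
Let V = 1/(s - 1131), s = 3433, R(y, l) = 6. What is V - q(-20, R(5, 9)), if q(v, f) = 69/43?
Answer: -158795/98986 ≈ -1.6042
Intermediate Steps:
q(v, f) = 69/43 (q(v, f) = 69*(1/43) = 69/43)
V = 1/2302 (V = 1/(3433 - 1131) = 1/2302 ≈ 0.00043440)
V - q(-20, R(5, 9)) = 1/2302 - 1*69/43 = 1/2302 - 69/43 = -158795/98986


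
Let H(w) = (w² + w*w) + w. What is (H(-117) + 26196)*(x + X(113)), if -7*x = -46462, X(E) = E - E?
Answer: 2483719134/7 ≈ 3.5482e+8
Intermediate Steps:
X(E) = 0
H(w) = w + 2*w² (H(w) = (w² + w²) + w = 2*w² + w = w + 2*w²)
x = 46462/7 (x = -⅐*(-46462) = 46462/7 ≈ 6637.4)
(H(-117) + 26196)*(x + X(113)) = (-117*(1 + 2*(-117)) + 26196)*(46462/7 + 0) = (-117*(1 - 234) + 26196)*(46462/7) = (-117*(-233) + 26196)*(46462/7) = (27261 + 26196)*(46462/7) = 53457*(46462/7) = 2483719134/7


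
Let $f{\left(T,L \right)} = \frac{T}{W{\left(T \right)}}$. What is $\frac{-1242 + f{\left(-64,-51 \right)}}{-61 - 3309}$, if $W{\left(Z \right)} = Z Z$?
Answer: $\frac{79489}{215680} \approx 0.36855$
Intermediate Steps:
$W{\left(Z \right)} = Z^{2}$
$f{\left(T,L \right)} = \frac{1}{T}$ ($f{\left(T,L \right)} = \frac{T}{T^{2}} = \frac{1}{T}$)
$\frac{-1242 + f{\left(-64,-51 \right)}}{-61 - 3309} = \frac{-1242 + \frac{1}{-64}}{-61 - 3309} = \frac{-1242 - \frac{1}{64}}{-3370} = \left(- \frac{79489}{64}\right) \left(- \frac{1}{3370}\right) = \frac{79489}{215680}$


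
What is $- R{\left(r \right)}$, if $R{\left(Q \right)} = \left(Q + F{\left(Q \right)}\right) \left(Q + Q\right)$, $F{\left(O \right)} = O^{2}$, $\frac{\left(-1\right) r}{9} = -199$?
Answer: $-11496328704$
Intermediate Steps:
$r = 1791$ ($r = \left(-9\right) \left(-199\right) = 1791$)
$R{\left(Q \right)} = 2 Q \left(Q + Q^{2}\right)$ ($R{\left(Q \right)} = \left(Q + Q^{2}\right) \left(Q + Q\right) = \left(Q + Q^{2}\right) 2 Q = 2 Q \left(Q + Q^{2}\right)$)
$- R{\left(r \right)} = - 2 \cdot 1791^{2} \left(1 + 1791\right) = - 2 \cdot 3207681 \cdot 1792 = \left(-1\right) 11496328704 = -11496328704$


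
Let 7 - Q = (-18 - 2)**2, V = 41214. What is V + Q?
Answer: 40821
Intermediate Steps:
Q = -393 (Q = 7 - (-18 - 2)**2 = 7 - 1*(-20)**2 = 7 - 1*400 = 7 - 400 = -393)
V + Q = 41214 - 393 = 40821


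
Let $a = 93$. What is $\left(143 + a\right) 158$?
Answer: $37288$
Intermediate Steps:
$\left(143 + a\right) 158 = \left(143 + 93\right) 158 = 236 \cdot 158 = 37288$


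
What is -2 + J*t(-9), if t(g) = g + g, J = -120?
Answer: 2158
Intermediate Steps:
t(g) = 2*g
-2 + J*t(-9) = -2 - 240*(-9) = -2 - 120*(-18) = -2 + 2160 = 2158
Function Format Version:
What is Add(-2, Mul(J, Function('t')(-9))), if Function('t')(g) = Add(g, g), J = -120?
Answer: 2158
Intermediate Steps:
Function('t')(g) = Mul(2, g)
Add(-2, Mul(J, Function('t')(-9))) = Add(-2, Mul(-120, Mul(2, -9))) = Add(-2, Mul(-120, -18)) = Add(-2, 2160) = 2158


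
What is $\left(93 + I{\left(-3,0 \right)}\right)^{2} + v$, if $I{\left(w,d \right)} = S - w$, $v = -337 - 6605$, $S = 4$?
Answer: $3058$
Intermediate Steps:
$v = -6942$
$I{\left(w,d \right)} = 4 - w$
$\left(93 + I{\left(-3,0 \right)}\right)^{2} + v = \left(93 + \left(4 - -3\right)\right)^{2} - 6942 = \left(93 + \left(4 + 3\right)\right)^{2} - 6942 = \left(93 + 7\right)^{2} - 6942 = 100^{2} - 6942 = 10000 - 6942 = 3058$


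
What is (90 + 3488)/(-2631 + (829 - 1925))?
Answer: -3578/3727 ≈ -0.96002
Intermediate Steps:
(90 + 3488)/(-2631 + (829 - 1925)) = 3578/(-2631 - 1096) = 3578/(-3727) = 3578*(-1/3727) = -3578/3727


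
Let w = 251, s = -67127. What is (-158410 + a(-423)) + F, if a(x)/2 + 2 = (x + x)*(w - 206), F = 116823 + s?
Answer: -184858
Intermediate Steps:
F = 49696 (F = 116823 - 67127 = 49696)
a(x) = -4 + 180*x (a(x) = -4 + 2*((x + x)*(251 - 206)) = -4 + 2*((2*x)*45) = -4 + 2*(90*x) = -4 + 180*x)
(-158410 + a(-423)) + F = (-158410 + (-4 + 180*(-423))) + 49696 = (-158410 + (-4 - 76140)) + 49696 = (-158410 - 76144) + 49696 = -234554 + 49696 = -184858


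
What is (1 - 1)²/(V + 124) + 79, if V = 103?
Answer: 79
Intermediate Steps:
(1 - 1)²/(V + 124) + 79 = (1 - 1)²/(103 + 124) + 79 = 0²/227 + 79 = 0*(1/227) + 79 = 0 + 79 = 79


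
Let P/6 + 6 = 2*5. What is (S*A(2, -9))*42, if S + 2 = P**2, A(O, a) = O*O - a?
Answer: 313404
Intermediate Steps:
P = 24 (P = -36 + 6*(2*5) = -36 + 6*10 = -36 + 60 = 24)
A(O, a) = O**2 - a
S = 574 (S = -2 + 24**2 = -2 + 576 = 574)
(S*A(2, -9))*42 = (574*(2**2 - 1*(-9)))*42 = (574*(4 + 9))*42 = (574*13)*42 = 7462*42 = 313404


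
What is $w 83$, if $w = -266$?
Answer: $-22078$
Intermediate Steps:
$w 83 = \left(-266\right) 83 = -22078$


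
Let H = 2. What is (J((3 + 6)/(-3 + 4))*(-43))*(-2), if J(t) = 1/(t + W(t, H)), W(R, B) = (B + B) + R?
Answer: 43/11 ≈ 3.9091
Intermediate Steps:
W(R, B) = R + 2*B (W(R, B) = 2*B + R = R + 2*B)
J(t) = 1/(4 + 2*t) (J(t) = 1/(t + (t + 2*2)) = 1/(t + (t + 4)) = 1/(t + (4 + t)) = 1/(4 + 2*t))
(J((3 + 6)/(-3 + 4))*(-43))*(-2) = ((1/(2*(2 + (3 + 6)/(-3 + 4))))*(-43))*(-2) = ((1/(2*(2 + 9/1)))*(-43))*(-2) = ((1/(2*(2 + 9*1)))*(-43))*(-2) = ((1/(2*(2 + 9)))*(-43))*(-2) = (((1/2)/11)*(-43))*(-2) = (((1/2)*(1/11))*(-43))*(-2) = ((1/22)*(-43))*(-2) = -43/22*(-2) = 43/11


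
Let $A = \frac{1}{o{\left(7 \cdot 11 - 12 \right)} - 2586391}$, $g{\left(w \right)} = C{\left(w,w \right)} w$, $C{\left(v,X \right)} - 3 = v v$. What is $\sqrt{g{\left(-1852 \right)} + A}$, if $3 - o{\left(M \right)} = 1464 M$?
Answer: $\frac{11 i \sqrt{94373294418217008731}}{1340774} \approx 79701.0 i$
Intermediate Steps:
$o{\left(M \right)} = 3 - 1464 M$
$C{\left(v,X \right)} = 3 + v^{2}$ ($C{\left(v,X \right)} = 3 + v v = 3 + v^{2}$)
$g{\left(w \right)} = w \left(3 + w^{2}\right)$ ($g{\left(w \right)} = \left(3 + w^{2}\right) w = w \left(3 + w^{2}\right)$)
$A = - \frac{1}{2681548}$ ($A = \frac{1}{\left(3 - 1464 \left(7 \cdot 11 - 12\right)\right) - 2586391} = \frac{1}{\left(3 - 1464 \left(77 - 12\right)\right) - 2586391} = \frac{1}{\left(3 - 95160\right) - 2586391} = \frac{1}{-95157 - 2586391} = \frac{1}{-2681548} = - \frac{1}{2681548} \approx -3.7292 \cdot 10^{-7}$)
$\sqrt{g{\left(-1852 \right)} + A} = \sqrt{- 1852 \left(3 + \left(-1852\right)^{2}\right) - \frac{1}{2681548}} = \sqrt{- 1852 \left(3 + 3429904\right) - \frac{1}{2681548}} = \sqrt{\left(-1852\right) 3429907 - \frac{1}{2681548}} = \sqrt{-6352187764 - \frac{1}{2681548}} = \sqrt{- \frac{17033696394178673}{2681548}} = \frac{11 i \sqrt{94373294418217008731}}{1340774}$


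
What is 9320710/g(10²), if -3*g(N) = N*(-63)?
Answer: 133153/30 ≈ 4438.4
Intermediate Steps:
g(N) = 21*N (g(N) = -N*(-63)/3 = -(-21)*N = 21*N)
9320710/g(10²) = 9320710/((21*10²)) = 9320710/((21*100)) = 9320710/2100 = 9320710*(1/2100) = 133153/30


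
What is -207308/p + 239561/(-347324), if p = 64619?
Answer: -87483236051/22443729556 ≈ -3.8979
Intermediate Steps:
-207308/p + 239561/(-347324) = -207308/64619 + 239561/(-347324) = -207308*1/64619 + 239561*(-1/347324) = -207308/64619 - 239561/347324 = -87483236051/22443729556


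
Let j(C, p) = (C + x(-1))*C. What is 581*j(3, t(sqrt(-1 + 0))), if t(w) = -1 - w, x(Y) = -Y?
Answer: 6972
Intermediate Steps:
j(C, p) = C*(1 + C) (j(C, p) = (C - 1*(-1))*C = (C + 1)*C = (1 + C)*C = C*(1 + C))
581*j(3, t(sqrt(-1 + 0))) = 581*(3*(1 + 3)) = 581*(3*4) = 581*12 = 6972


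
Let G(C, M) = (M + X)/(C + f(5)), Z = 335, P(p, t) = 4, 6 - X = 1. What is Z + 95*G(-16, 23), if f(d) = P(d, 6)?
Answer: 340/3 ≈ 113.33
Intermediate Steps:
X = 5 (X = 6 - 1*1 = 6 - 1 = 5)
f(d) = 4
G(C, M) = (5 + M)/(4 + C) (G(C, M) = (M + 5)/(C + 4) = (5 + M)/(4 + C))
Z + 95*G(-16, 23) = 335 + 95*((5 + 23)/(4 - 16)) = 335 + 95*(28/(-12)) = 335 + 95*(-1/12*28) = 335 + 95*(-7/3) = 335 - 665/3 = 340/3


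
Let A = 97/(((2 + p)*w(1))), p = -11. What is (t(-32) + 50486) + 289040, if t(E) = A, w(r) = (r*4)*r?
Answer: 12222839/36 ≈ 3.3952e+5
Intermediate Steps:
w(r) = 4*r² (w(r) = (4*r)*r = 4*r²)
A = -97/36 (A = 97/(((2 - 11)*(4*1²))) = 97/((-36)) = 97/((-9*4)) = 97/(-36) = 97*(-1/36) = -97/36 ≈ -2.6944)
t(E) = -97/36
(t(-32) + 50486) + 289040 = (-97/36 + 50486) + 289040 = 1817399/36 + 289040 = 12222839/36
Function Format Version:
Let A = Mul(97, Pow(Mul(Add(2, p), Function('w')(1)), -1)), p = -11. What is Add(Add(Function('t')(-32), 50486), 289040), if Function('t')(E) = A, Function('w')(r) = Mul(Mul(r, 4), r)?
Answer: Rational(12222839, 36) ≈ 3.3952e+5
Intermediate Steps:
Function('w')(r) = Mul(4, Pow(r, 2)) (Function('w')(r) = Mul(Mul(4, r), r) = Mul(4, Pow(r, 2)))
A = Rational(-97, 36) (A = Mul(97, Pow(Mul(Add(2, -11), Mul(4, Pow(1, 2))), -1)) = Mul(97, Pow(Mul(-9, Mul(4, 1)), -1)) = Mul(97, Pow(Mul(-9, 4), -1)) = Mul(97, Pow(-36, -1)) = Mul(97, Rational(-1, 36)) = Rational(-97, 36) ≈ -2.6944)
Function('t')(E) = Rational(-97, 36)
Add(Add(Function('t')(-32), 50486), 289040) = Add(Add(Rational(-97, 36), 50486), 289040) = Add(Rational(1817399, 36), 289040) = Rational(12222839, 36)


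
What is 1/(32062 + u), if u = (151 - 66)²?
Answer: 1/39287 ≈ 2.5454e-5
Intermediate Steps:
u = 7225 (u = 85² = 7225)
1/(32062 + u) = 1/(32062 + 7225) = 1/39287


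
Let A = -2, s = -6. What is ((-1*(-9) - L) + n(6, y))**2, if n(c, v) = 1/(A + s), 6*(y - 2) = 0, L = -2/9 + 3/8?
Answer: 24649/324 ≈ 76.077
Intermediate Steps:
L = 11/72 (L = -2*1/9 + 3*(1/8) = -2/9 + 3/8 = 11/72 ≈ 0.15278)
y = 2 (y = 2 + (1/6)*0 = 2 + 0 = 2)
n(c, v) = -1/8 (n(c, v) = 1/(-2 - 6) = 1/(-8) = -1/8)
((-1*(-9) - L) + n(6, y))**2 = ((-1*(-9) - 1*11/72) - 1/8)**2 = ((9 - 11/72) - 1/8)**2 = (637/72 - 1/8)**2 = (157/18)**2 = 24649/324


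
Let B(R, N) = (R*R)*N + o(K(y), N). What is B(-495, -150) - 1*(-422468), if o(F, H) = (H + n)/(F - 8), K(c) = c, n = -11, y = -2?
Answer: -363312659/10 ≈ -3.6331e+7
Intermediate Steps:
o(F, H) = (-11 + H)/(-8 + F) (o(F, H) = (H - 11)/(F - 8) = (-11 + H)/(-8 + F))
B(R, N) = 11/10 - N/10 + N*R² (B(R, N) = (R*R)*N + (-11 + N)/(-8 - 2) = R²*N + (-11 + N)/(-10) = N*R² - (-11 + N)/10 = N*R² + (11/10 - N/10) = 11/10 - N/10 + N*R²)
B(-495, -150) - 1*(-422468) = (11/10 - ⅒*(-150) - 150*(-495)²) - 1*(-422468) = (11/10 + 15 - 150*245025) + 422468 = (11/10 + 15 - 36753750) + 422468 = -367537339/10 + 422468 = -363312659/10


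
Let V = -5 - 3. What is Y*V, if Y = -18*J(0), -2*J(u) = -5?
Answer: 360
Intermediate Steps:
J(u) = 5/2 (J(u) = -1/2*(-5) = 5/2)
Y = -45 (Y = -18*5/2 = -45)
V = -8
Y*V = -45*(-8) = 360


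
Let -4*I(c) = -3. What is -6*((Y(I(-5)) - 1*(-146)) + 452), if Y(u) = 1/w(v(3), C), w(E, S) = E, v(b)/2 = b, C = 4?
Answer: -3589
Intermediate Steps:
v(b) = 2*b
I(c) = ¾ (I(c) = -¼*(-3) = ¾)
Y(u) = ⅙ (Y(u) = 1/(2*3) = 1/6 = ⅙)
-6*((Y(I(-5)) - 1*(-146)) + 452) = -6*((⅙ - 1*(-146)) + 452) = -6*((⅙ + 146) + 452) = -6*(877/6 + 452) = -6*3589/6 = -3589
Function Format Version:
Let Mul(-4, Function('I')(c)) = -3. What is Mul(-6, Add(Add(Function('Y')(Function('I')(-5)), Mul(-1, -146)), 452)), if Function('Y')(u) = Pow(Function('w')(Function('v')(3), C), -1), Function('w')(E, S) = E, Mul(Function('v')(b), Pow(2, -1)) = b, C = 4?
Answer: -3589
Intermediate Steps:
Function('v')(b) = Mul(2, b)
Function('I')(c) = Rational(3, 4) (Function('I')(c) = Mul(Rational(-1, 4), -3) = Rational(3, 4))
Function('Y')(u) = Rational(1, 6) (Function('Y')(u) = Pow(Mul(2, 3), -1) = Pow(6, -1) = Rational(1, 6))
Mul(-6, Add(Add(Function('Y')(Function('I')(-5)), Mul(-1, -146)), 452)) = Mul(-6, Add(Add(Rational(1, 6), Mul(-1, -146)), 452)) = Mul(-6, Add(Add(Rational(1, 6), 146), 452)) = Mul(-6, Add(Rational(877, 6), 452)) = Mul(-6, Rational(3589, 6)) = -3589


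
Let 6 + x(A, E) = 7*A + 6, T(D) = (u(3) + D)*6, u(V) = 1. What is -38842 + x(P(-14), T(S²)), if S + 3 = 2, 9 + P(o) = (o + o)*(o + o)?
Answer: -33417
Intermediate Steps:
P(o) = -9 + 4*o² (P(o) = -9 + (o + o)*(o + o) = -9 + (2*o)*(2*o) = -9 + 4*o²)
S = -1 (S = -3 + 2 = -1)
T(D) = 6 + 6*D (T(D) = (1 + D)*6 = 6 + 6*D)
x(A, E) = 7*A (x(A, E) = -6 + (7*A + 6) = -6 + (6 + 7*A) = 7*A)
-38842 + x(P(-14), T(S²)) = -38842 + 7*(-9 + 4*(-14)²) = -38842 + 7*(-9 + 4*196) = -38842 + 7*(-9 + 784) = -38842 + 7*775 = -38842 + 5425 = -33417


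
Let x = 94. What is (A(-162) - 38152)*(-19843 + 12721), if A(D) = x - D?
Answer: 269895312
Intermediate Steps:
A(D) = 94 - D
(A(-162) - 38152)*(-19843 + 12721) = ((94 - 1*(-162)) - 38152)*(-19843 + 12721) = ((94 + 162) - 38152)*(-7122) = (256 - 38152)*(-7122) = -37896*(-7122) = 269895312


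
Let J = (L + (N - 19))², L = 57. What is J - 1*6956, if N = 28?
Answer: -2600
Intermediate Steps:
J = 4356 (J = (57 + (28 - 19))² = (57 + 9)² = 66² = 4356)
J - 1*6956 = 4356 - 1*6956 = 4356 - 6956 = -2600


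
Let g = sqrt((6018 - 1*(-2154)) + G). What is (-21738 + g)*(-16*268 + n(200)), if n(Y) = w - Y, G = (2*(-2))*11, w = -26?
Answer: 98125332 - 36112*sqrt(127) ≈ 9.7718e+7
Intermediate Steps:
G = -44 (G = -4*11 = -44)
n(Y) = -26 - Y
g = 8*sqrt(127) (g = sqrt((6018 - 1*(-2154)) - 44) = sqrt((6018 + 2154) - 44) = sqrt(8172 - 44) = sqrt(8128) = 8*sqrt(127) ≈ 90.155)
(-21738 + g)*(-16*268 + n(200)) = (-21738 + 8*sqrt(127))*(-16*268 + (-26 - 1*200)) = (-21738 + 8*sqrt(127))*(-4288 + (-26 - 200)) = (-21738 + 8*sqrt(127))*(-4288 - 226) = (-21738 + 8*sqrt(127))*(-4514) = 98125332 - 36112*sqrt(127)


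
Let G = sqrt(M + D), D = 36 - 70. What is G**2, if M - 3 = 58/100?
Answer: -1521/50 ≈ -30.420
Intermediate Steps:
M = 179/50 (M = 3 + 58/100 = 3 + 58*(1/100) = 3 + 29/50 = 179/50 ≈ 3.5800)
D = -34
G = 39*I*sqrt(2)/10 (G = sqrt(179/50 - 34) = sqrt(-1521/50) = 39*I*sqrt(2)/10 ≈ 5.5154*I)
G**2 = (39*I*sqrt(2)/10)**2 = -1521/50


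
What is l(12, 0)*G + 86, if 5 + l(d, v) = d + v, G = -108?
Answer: -670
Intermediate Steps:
l(d, v) = -5 + d + v (l(d, v) = -5 + (d + v) = -5 + d + v)
l(12, 0)*G + 86 = (-5 + 12 + 0)*(-108) + 86 = 7*(-108) + 86 = -756 + 86 = -670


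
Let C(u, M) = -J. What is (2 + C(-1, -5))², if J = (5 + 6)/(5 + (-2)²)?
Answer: 49/81 ≈ 0.60494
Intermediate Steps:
J = 11/9 (J = 11/(5 + 4) = 11/9 ≈ 1.2222)
C(u, M) = -11/9 (C(u, M) = -1*11/9 = -11/9)
(2 + C(-1, -5))² = (2 - 11/9)² = (7/9)² = 49/81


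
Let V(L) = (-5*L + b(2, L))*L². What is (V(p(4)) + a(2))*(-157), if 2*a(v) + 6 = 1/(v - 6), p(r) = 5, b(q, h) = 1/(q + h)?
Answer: 5491075/56 ≈ 98055.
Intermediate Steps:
b(q, h) = 1/(h + q)
a(v) = -3 + 1/(2*(-6 + v)) (a(v) = -3 + 1/(2*(v - 6)) = -3 + 1/(2*(-6 + v)))
V(L) = L²*(1/(2 + L) - 5*L) (V(L) = (-5*L + 1/(L + 2))*L² = (-5*L + 1/(2 + L))*L² = (1/(2 + L) - 5*L)*L² = L²*(1/(2 + L) - 5*L))
(V(p(4)) + a(2))*(-157) = (5²*(1 - 5*5*(2 + 5))/(2 + 5) + (37 - 6*2)/(2*(-6 + 2)))*(-157) = (25*(1 - 5*5*7)/7 + (½)*(37 - 12)/(-4))*(-157) = (25*(⅐)*(1 - 175) + (½)*(-¼)*25)*(-157) = (25*(⅐)*(-174) - 25/8)*(-157) = (-4350/7 - 25/8)*(-157) = -34975/56*(-157) = 5491075/56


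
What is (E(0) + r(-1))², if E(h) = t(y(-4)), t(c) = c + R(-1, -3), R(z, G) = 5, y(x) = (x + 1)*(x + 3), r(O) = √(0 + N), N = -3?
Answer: (8 + I*√3)² ≈ 61.0 + 27.713*I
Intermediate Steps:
r(O) = I*√3 (r(O) = √(0 - 3) = √(-3) = I*√3)
y(x) = (1 + x)*(3 + x)
t(c) = 5 + c (t(c) = c + 5 = 5 + c)
E(h) = 8 (E(h) = 5 + (3 + (-4)² + 4*(-4)) = 5 + (3 + 16 - 16) = 5 + 3 = 8)
(E(0) + r(-1))² = (8 + I*√3)²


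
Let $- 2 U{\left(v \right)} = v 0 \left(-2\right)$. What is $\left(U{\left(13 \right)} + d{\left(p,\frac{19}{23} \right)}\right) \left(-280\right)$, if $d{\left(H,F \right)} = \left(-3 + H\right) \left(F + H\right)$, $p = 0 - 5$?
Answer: $- \frac{215040}{23} \approx -9349.6$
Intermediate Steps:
$p = -5$
$U{\left(v \right)} = 0$ ($U{\left(v \right)} = - \frac{v 0 \left(-2\right)}{2} = - \frac{0 \left(-2\right)}{2} = \left(- \frac{1}{2}\right) 0 = 0$)
$\left(U{\left(13 \right)} + d{\left(p,\frac{19}{23} \right)}\right) \left(-280\right) = \left(0 + \left(\left(-5\right)^{2} - 3 \cdot \frac{19}{23} - -15 + \frac{19}{23} \left(-5\right)\right)\right) \left(-280\right) = \left(0 + \left(25 - 3 \cdot 19 \cdot \frac{1}{23} + 15 + 19 \cdot \frac{1}{23} \left(-5\right)\right)\right) \left(-280\right) = \left(0 + \left(25 - \frac{57}{23} + 15 + \frac{19}{23} \left(-5\right)\right)\right) \left(-280\right) = \left(0 + \left(25 - \frac{57}{23} + 15 - \frac{95}{23}\right)\right) \left(-280\right) = \left(0 + \frac{768}{23}\right) \left(-280\right) = \frac{768}{23} \left(-280\right) = - \frac{215040}{23}$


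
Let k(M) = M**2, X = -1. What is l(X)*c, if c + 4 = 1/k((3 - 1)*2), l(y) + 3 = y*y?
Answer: 63/8 ≈ 7.8750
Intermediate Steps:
l(y) = -3 + y**2 (l(y) = -3 + y*y = -3 + y**2)
c = -63/16 (c = -4 + 1/(((3 - 1)*2)**2) = -4 + 1/((2*2)**2) = -4 + 1/(4**2) = -4 + 1/16 = -63/16 ≈ -3.9375)
l(X)*c = (-3 + (-1)**2)*(-63/16) = (-3 + 1)*(-63/16) = -2*(-63/16) = 63/8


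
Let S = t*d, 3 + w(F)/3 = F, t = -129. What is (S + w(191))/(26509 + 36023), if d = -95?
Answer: 4273/20844 ≈ 0.20500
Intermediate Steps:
w(F) = -9 + 3*F
S = 12255 (S = -129*(-95) = 12255)
(S + w(191))/(26509 + 36023) = (12255 + (-9 + 3*191))/(26509 + 36023) = (12255 + (-9 + 573))/62532 = (12255 + 564)*(1/62532) = 12819*(1/62532) = 4273/20844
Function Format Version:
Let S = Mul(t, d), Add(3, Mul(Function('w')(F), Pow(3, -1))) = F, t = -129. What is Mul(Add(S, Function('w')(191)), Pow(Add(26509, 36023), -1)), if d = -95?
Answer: Rational(4273, 20844) ≈ 0.20500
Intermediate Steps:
Function('w')(F) = Add(-9, Mul(3, F))
S = 12255 (S = Mul(-129, -95) = 12255)
Mul(Add(S, Function('w')(191)), Pow(Add(26509, 36023), -1)) = Mul(Add(12255, Add(-9, Mul(3, 191))), Pow(Add(26509, 36023), -1)) = Mul(Add(12255, Add(-9, 573)), Pow(62532, -1)) = Mul(Add(12255, 564), Rational(1, 62532)) = Mul(12819, Rational(1, 62532)) = Rational(4273, 20844)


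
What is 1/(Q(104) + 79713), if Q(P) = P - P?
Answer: 1/79713 ≈ 1.2545e-5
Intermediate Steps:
Q(P) = 0
1/(Q(104) + 79713) = 1/(0 + 79713) = 1/79713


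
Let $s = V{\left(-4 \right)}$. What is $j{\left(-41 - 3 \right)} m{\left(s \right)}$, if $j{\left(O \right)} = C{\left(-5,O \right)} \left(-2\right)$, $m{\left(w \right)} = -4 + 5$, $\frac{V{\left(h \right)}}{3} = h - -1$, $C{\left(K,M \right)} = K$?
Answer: $10$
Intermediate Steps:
$V{\left(h \right)} = 3 + 3 h$ ($V{\left(h \right)} = 3 \left(h - -1\right) = 3 \left(h + 1\right) = 3 \left(1 + h\right) = 3 + 3 h$)
$s = -9$ ($s = 3 + 3 \left(-4\right) = 3 - 12 = -9$)
$m{\left(w \right)} = 1$
$j{\left(O \right)} = 10$ ($j{\left(O \right)} = \left(-5\right) \left(-2\right) = 10$)
$j{\left(-41 - 3 \right)} m{\left(s \right)} = 10 \cdot 1 = 10$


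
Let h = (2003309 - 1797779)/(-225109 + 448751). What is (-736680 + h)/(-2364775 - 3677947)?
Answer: 82376191515/675703216762 ≈ 0.12191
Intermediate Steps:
h = 102765/111821 (h = 205530/223642 = 205530*(1/223642) = 102765/111821 ≈ 0.91901)
(-736680 + h)/(-2364775 - 3677947) = (-736680 + 102765/111821)/(-2364775 - 3677947) = -82376191515/111821/(-6042722) = -82376191515/111821*(-1/6042722) = 82376191515/675703216762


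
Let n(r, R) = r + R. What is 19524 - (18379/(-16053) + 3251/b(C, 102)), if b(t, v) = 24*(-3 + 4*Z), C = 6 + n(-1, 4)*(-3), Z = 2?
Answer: 4173363313/214040 ≈ 19498.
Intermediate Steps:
n(r, R) = R + r
C = -3 (C = 6 + (4 - 1)*(-3) = 6 + 3*(-3) = 6 - 9 = -3)
b(t, v) = 120 (b(t, v) = 24*(-3 + 4*2) = 24*(-3 + 8) = 24*5 = 120)
19524 - (18379/(-16053) + 3251/b(C, 102)) = 19524 - (18379/(-16053) + 3251/120) = 19524 - (18379*(-1/16053) + 3251*(1/120)) = 19524 - (-18379/16053 + 3251/120) = 19524 - 1*5553647/214040 = 19524 - 5553647/214040 = 4173363313/214040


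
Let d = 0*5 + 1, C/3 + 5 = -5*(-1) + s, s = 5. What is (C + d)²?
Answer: 256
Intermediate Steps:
C = 15 (C = -15 + 3*(-5*(-1) + 5) = -15 + 3*(5 + 5) = -15 + 3*10 = -15 + 30 = 15)
d = 1 (d = 0 + 1 = 1)
(C + d)² = (15 + 1)² = 16² = 256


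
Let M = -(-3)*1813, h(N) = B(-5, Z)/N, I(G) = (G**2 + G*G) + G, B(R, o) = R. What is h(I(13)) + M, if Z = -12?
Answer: 1909084/351 ≈ 5439.0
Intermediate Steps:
I(G) = G + 2*G**2 (I(G) = (G**2 + G**2) + G = 2*G**2 + G = G + 2*G**2)
h(N) = -5/N
M = 5439 (M = -1*(-5439) = 5439)
h(I(13)) + M = -5*1/(13*(1 + 2*13)) + 5439 = -5*1/(13*(1 + 26)) + 5439 = -5/(13*27) + 5439 = -5/351 + 5439 = 1909084/351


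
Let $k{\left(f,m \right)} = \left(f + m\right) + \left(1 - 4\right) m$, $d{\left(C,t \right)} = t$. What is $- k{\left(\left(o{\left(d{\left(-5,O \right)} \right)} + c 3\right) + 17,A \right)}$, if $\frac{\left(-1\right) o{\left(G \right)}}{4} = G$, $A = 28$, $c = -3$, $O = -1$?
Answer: $44$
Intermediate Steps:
$o{\left(G \right)} = - 4 G$
$k{\left(f,m \right)} = f - 2 m$ ($k{\left(f,m \right)} = \left(f + m\right) - 3 m = f - 2 m$)
$- k{\left(\left(o{\left(d{\left(-5,O \right)} \right)} + c 3\right) + 17,A \right)} = - (\left(\left(\left(-4\right) \left(-1\right) - 9\right) + 17\right) - 56) = - (\left(\left(4 - 9\right) + 17\right) - 56) = - (\left(-5 + 17\right) - 56) = - (12 - 56) = \left(-1\right) \left(-44\right) = 44$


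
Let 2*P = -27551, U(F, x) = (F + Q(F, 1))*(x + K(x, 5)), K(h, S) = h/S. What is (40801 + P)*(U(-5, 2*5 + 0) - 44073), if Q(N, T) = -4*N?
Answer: -2372460543/2 ≈ -1.1862e+9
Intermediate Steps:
U(F, x) = -18*F*x/5 (U(F, x) = (F - 4*F)*(x + x/5) = (-3*F)*(x + x*(⅕)) = (-3*F)*(x + x/5) = (-3*F)*(6*x/5) = -18*F*x/5)
P = -27551/2 (P = (½)*(-27551) = -27551/2 ≈ -13776.)
(40801 + P)*(U(-5, 2*5 + 0) - 44073) = (40801 - 27551/2)*(-18/5*(-5)*(2*5 + 0) - 44073) = 54051*(-18/5*(-5)*(10 + 0) - 44073)/2 = 54051*(-18/5*(-5)*10 - 44073)/2 = 54051*(180 - 44073)/2 = (54051/2)*(-43893) = -2372460543/2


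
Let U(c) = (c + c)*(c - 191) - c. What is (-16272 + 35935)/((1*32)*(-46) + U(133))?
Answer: -19663/17033 ≈ -1.1544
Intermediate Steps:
U(c) = -c + 2*c*(-191 + c) (U(c) = (2*c)*(-191 + c) - c = 2*c*(-191 + c) - c = -c + 2*c*(-191 + c))
(-16272 + 35935)/((1*32)*(-46) + U(133)) = (-16272 + 35935)/((1*32)*(-46) + 133*(-383 + 2*133)) = 19663/(32*(-46) + 133*(-383 + 266)) = 19663/(-1472 + 133*(-117)) = 19663/(-1472 - 15561) = 19663/(-17033) = 19663*(-1/17033) = -19663/17033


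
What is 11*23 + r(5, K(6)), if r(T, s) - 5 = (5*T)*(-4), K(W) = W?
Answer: 158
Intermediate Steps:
r(T, s) = 5 - 20*T (r(T, s) = 5 + (5*T)*(-4) = 5 - 20*T)
11*23 + r(5, K(6)) = 11*23 + (5 - 20*5) = 253 + (5 - 100) = 253 - 95 = 158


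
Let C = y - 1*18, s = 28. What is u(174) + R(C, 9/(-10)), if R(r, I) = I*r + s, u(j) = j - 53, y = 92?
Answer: 412/5 ≈ 82.400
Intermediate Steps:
C = 74 (C = 92 - 1*18 = 92 - 18 = 74)
u(j) = -53 + j
R(r, I) = 28 + I*r (R(r, I) = I*r + 28 = 28 + I*r)
u(174) + R(C, 9/(-10)) = (-53 + 174) + (28 + (9/(-10))*74) = 121 + (28 - ⅒*9*74) = 121 + (28 - 9/10*74) = 121 + (28 - 333/5) = 121 - 193/5 = 412/5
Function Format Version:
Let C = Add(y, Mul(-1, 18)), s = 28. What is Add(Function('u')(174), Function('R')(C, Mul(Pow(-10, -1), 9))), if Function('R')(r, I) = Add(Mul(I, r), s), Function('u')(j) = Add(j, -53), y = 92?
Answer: Rational(412, 5) ≈ 82.400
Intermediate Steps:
C = 74 (C = Add(92, Mul(-1, 18)) = Add(92, -18) = 74)
Function('u')(j) = Add(-53, j)
Function('R')(r, I) = Add(28, Mul(I, r)) (Function('R')(r, I) = Add(Mul(I, r), 28) = Add(28, Mul(I, r)))
Add(Function('u')(174), Function('R')(C, Mul(Pow(-10, -1), 9))) = Add(Add(-53, 174), Add(28, Mul(Mul(Pow(-10, -1), 9), 74))) = Add(121, Add(28, Mul(Mul(Rational(-1, 10), 9), 74))) = Add(121, Add(28, Mul(Rational(-9, 10), 74))) = Add(121, Add(28, Rational(-333, 5))) = Add(121, Rational(-193, 5)) = Rational(412, 5)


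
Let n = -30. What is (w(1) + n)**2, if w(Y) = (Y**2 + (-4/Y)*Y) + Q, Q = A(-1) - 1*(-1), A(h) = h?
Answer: 1089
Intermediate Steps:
Q = 0 (Q = -1 - 1*(-1) = -1 + 1 = 0)
w(Y) = -4 + Y**2 (w(Y) = (Y**2 + (-4/Y)*Y) + 0 = (Y**2 - 4) + 0 = (-4 + Y**2) + 0 = -4 + Y**2)
(w(1) + n)**2 = ((-4 + 1**2) - 30)**2 = ((-4 + 1) - 30)**2 = (-3 - 30)**2 = (-33)**2 = 1089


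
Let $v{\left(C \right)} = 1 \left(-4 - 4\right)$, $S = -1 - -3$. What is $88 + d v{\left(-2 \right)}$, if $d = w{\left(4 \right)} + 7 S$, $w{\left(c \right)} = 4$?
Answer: $-56$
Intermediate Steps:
$S = 2$ ($S = -1 + 3 = 2$)
$v{\left(C \right)} = -8$ ($v{\left(C \right)} = 1 \left(-8\right) = -8$)
$d = 18$ ($d = 4 + 7 \cdot 2 = 4 + 14 = 18$)
$88 + d v{\left(-2 \right)} = 88 + 18 \left(-8\right) = 88 - 144 = -56$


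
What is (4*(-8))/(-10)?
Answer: 16/5 ≈ 3.2000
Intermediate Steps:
(4*(-8))/(-10) = -32*(-1/10) = 16/5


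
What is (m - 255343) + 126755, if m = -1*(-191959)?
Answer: 63371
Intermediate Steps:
m = 191959
(m - 255343) + 126755 = (191959 - 255343) + 126755 = -63384 + 126755 = 63371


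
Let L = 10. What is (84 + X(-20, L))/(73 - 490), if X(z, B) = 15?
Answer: -33/139 ≈ -0.23741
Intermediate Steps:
(84 + X(-20, L))/(73 - 490) = (84 + 15)/(73 - 490) = 99/(-417) = 99*(-1/417) = -33/139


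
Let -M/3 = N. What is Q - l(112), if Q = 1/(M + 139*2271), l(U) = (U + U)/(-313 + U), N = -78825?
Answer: 13742273/12331216 ≈ 1.1144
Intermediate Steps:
M = 236475 (M = -3*(-78825) = 236475)
l(U) = 2*U/(-313 + U) (l(U) = (2*U)/(-313 + U) = 2*U/(-313 + U))
Q = 1/552144 (Q = 1/(236475 + 139*2271) = 1/(236475 + 315669) = 1/552144 ≈ 1.8111e-6)
Q - l(112) = 1/552144 - 2*112/(-313 + 112) = 1/552144 - 2*112/(-201) = 1/552144 - 2*112*(-1)/201 = 1/552144 - 1*(-224/201) = 1/552144 + 224/201 = 13742273/12331216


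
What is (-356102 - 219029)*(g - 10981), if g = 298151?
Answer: -165160369270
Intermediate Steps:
(-356102 - 219029)*(g - 10981) = (-356102 - 219029)*(298151 - 10981) = -575131*287170 = -165160369270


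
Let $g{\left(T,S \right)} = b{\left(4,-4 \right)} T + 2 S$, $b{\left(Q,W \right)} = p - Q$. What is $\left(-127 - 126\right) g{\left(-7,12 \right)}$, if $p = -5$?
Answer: $-22011$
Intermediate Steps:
$b{\left(Q,W \right)} = -5 - Q$
$g{\left(T,S \right)} = - 9 T + 2 S$ ($g{\left(T,S \right)} = \left(-5 - 4\right) T + 2 S = - 9 T + 2 S$)
$\left(-127 - 126\right) g{\left(-7,12 \right)} = \left(-127 - 126\right) \left(\left(-9\right) \left(-7\right) + 2 \cdot 12\right) = - 253 \left(63 + 24\right) = \left(-253\right) 87 = -22011$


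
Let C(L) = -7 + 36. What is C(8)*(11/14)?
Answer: 319/14 ≈ 22.786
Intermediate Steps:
C(L) = 29
C(8)*(11/14) = 29*(11/14) = 319/14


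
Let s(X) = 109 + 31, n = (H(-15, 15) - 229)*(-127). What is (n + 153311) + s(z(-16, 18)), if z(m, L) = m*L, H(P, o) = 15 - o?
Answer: 182534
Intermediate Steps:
n = 29083 (n = ((15 - 1*15) - 229)*(-127) = ((15 - 15) - 229)*(-127) = (0 - 229)*(-127) = -229*(-127) = 29083)
z(m, L) = L*m
s(X) = 140
(n + 153311) + s(z(-16, 18)) = (29083 + 153311) + 140 = 182394 + 140 = 182534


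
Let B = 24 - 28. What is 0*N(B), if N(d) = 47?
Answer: 0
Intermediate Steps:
B = -4
0*N(B) = 0*47 = 0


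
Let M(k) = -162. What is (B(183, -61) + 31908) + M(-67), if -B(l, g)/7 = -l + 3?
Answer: 33006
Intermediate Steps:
B(l, g) = -21 + 7*l (B(l, g) = -7*(-l + 3) = -7*(3 - l) = -21 + 7*l)
(B(183, -61) + 31908) + M(-67) = ((-21 + 7*183) + 31908) - 162 = ((-21 + 1281) + 31908) - 162 = (1260 + 31908) - 162 = 33168 - 162 = 33006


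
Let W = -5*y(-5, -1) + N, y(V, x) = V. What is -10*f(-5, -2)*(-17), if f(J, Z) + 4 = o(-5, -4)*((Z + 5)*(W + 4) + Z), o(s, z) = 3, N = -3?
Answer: 38080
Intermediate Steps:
W = 22 (W = -5*(-5) - 3 = 25 - 3 = 22)
f(J, Z) = 386 + 81*Z (f(J, Z) = -4 + 3*((Z + 5)*(22 + 4) + Z) = -4 + 3*((5 + Z)*26 + Z) = -4 + 3*((130 + 26*Z) + Z) = -4 + 3*(130 + 27*Z) = -4 + (390 + 81*Z) = 386 + 81*Z)
-10*f(-5, -2)*(-17) = -10*(386 + 81*(-2))*(-17) = -10*(386 - 162)*(-17) = -10*224*(-17) = -2240*(-17) = 38080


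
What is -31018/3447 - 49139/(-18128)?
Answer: -392912171/62487216 ≈ -6.2879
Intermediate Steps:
-31018/3447 - 49139/(-18128) = -31018*1/3447 - 49139*(-1/18128) = -31018/3447 + 49139/18128 = -392912171/62487216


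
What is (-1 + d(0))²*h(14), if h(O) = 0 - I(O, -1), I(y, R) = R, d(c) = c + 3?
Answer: 4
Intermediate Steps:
d(c) = 3 + c
h(O) = 1 (h(O) = 0 - 1*(-1) = 0 + 1 = 1)
(-1 + d(0))²*h(14) = (-1 + (3 + 0))²*1 = (-1 + 3)²*1 = 2²*1 = 4*1 = 4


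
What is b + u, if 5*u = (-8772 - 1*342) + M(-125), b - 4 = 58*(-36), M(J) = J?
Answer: -19659/5 ≈ -3931.8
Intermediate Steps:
b = -2084 (b = 4 + 58*(-36) = 4 - 2088 = -2084)
u = -9239/5 (u = ((-8772 - 1*342) - 125)/5 = ((-8772 - 342) - 125)/5 = (-9114 - 125)/5 = (1/5)*(-9239) = -9239/5 ≈ -1847.8)
b + u = -2084 - 9239/5 = -19659/5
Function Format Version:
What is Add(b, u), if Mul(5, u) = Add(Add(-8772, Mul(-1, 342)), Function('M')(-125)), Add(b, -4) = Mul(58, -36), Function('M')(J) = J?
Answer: Rational(-19659, 5) ≈ -3931.8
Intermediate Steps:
b = -2084 (b = Add(4, Mul(58, -36)) = Add(4, -2088) = -2084)
u = Rational(-9239, 5) (u = Mul(Rational(1, 5), Add(Add(-8772, Mul(-1, 342)), -125)) = Mul(Rational(1, 5), Add(Add(-8772, -342), -125)) = Mul(Rational(1, 5), Add(-9114, -125)) = Mul(Rational(1, 5), -9239) = Rational(-9239, 5) ≈ -1847.8)
Add(b, u) = Add(-2084, Rational(-9239, 5)) = Rational(-19659, 5)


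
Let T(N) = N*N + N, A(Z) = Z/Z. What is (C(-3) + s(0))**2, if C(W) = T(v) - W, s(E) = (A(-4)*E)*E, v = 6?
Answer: 2025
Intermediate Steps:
A(Z) = 1
T(N) = N + N**2 (T(N) = N**2 + N = N + N**2)
s(E) = E**2 (s(E) = (1*E)*E = E*E = E**2)
C(W) = 42 - W (C(W) = 6*(1 + 6) - W = 6*7 - W = 42 - W)
(C(-3) + s(0))**2 = ((42 - 1*(-3)) + 0**2)**2 = ((42 + 3) + 0)**2 = (45 + 0)**2 = 45**2 = 2025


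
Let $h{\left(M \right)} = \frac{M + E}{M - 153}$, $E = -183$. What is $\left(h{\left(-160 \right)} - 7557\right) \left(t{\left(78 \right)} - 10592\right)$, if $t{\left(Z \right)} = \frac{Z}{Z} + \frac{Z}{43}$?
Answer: $\frac{1076866364330}{13459} \approx 8.0011 \cdot 10^{7}$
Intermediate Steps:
$h{\left(M \right)} = \frac{-183 + M}{-153 + M}$ ($h{\left(M \right)} = \frac{M - 183}{M - 153} = \frac{-183 + M}{-153 + M}$)
$t{\left(Z \right)} = 1 + \frac{Z}{43}$ ($t{\left(Z \right)} = 1 + Z \frac{1}{43} = 1 + \frac{Z}{43}$)
$\left(h{\left(-160 \right)} - 7557\right) \left(t{\left(78 \right)} - 10592\right) = \left(\frac{-183 - 160}{-153 - 160} - 7557\right) \left(\left(1 + \frac{1}{43} \cdot 78\right) - 10592\right) = \left(\frac{1}{-313} \left(-343\right) - 7557\right) \left(\left(1 + \frac{78}{43}\right) - 10592\right) = \left(\left(- \frac{1}{313}\right) \left(-343\right) - 7557\right) \left(\frac{121}{43} - 10592\right) = \left(\frac{343}{313} - 7557\right) \left(- \frac{455335}{43}\right) = \left(- \frac{2364998}{313}\right) \left(- \frac{455335}{43}\right) = \frac{1076866364330}{13459}$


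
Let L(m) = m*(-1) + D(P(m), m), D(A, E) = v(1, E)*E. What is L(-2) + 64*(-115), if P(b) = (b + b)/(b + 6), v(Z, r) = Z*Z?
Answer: -7360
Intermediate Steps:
v(Z, r) = Z²
P(b) = 2*b/(6 + b) (P(b) = (2*b)/(6 + b) = 2*b/(6 + b))
D(A, E) = E (D(A, E) = 1²*E = 1*E = E)
L(m) = 0 (L(m) = m*(-1) + m = -m + m = 0)
L(-2) + 64*(-115) = 0 + 64*(-115) = 0 - 7360 = -7360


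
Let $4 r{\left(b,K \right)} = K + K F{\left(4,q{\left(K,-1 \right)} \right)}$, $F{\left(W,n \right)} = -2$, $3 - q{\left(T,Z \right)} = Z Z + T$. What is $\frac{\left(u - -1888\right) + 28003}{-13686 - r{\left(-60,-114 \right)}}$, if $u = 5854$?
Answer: $- \frac{23830}{9143} \approx -2.6064$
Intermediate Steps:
$q{\left(T,Z \right)} = 3 - T - Z^{2}$ ($q{\left(T,Z \right)} = 3 - \left(Z Z + T\right) = 3 - \left(Z^{2} + T\right) = 3 - \left(T + Z^{2}\right) = 3 - T - Z^{2}$)
$r{\left(b,K \right)} = - \frac{K}{4}$ ($r{\left(b,K \right)} = \frac{K + K \left(-2\right)}{4} = \frac{K - 2 K}{4} = \frac{\left(-1\right) K}{4} = - \frac{K}{4}$)
$\frac{\left(u - -1888\right) + 28003}{-13686 - r{\left(-60,-114 \right)}} = \frac{\left(5854 - -1888\right) + 28003}{-13686 - \left(- \frac{1}{4}\right) \left(-114\right)} = \frac{\left(5854 + 1888\right) + 28003}{-13686 - \frac{57}{2}} = \frac{7742 + 28003}{-13686 - \frac{57}{2}} = \frac{35745}{- \frac{27429}{2}} = 35745 \left(- \frac{2}{27429}\right) = - \frac{23830}{9143}$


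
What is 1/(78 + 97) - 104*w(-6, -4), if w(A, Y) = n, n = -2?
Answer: 36401/175 ≈ 208.01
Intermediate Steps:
w(A, Y) = -2
1/(78 + 97) - 104*w(-6, -4) = 1/(78 + 97) - 104*(-2) = 1/175 + 208 = 36401/175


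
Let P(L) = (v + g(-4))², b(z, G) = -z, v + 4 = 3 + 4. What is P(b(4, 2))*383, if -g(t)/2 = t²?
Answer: 322103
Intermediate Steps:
v = 3 (v = -4 + (3 + 4) = -4 + 7 = 3)
g(t) = -2*t²
P(L) = 841 (P(L) = (3 - 2*(-4)²)² = (3 - 2*16)² = (3 - 32)² = (-29)² = 841)
P(b(4, 2))*383 = 841*383 = 322103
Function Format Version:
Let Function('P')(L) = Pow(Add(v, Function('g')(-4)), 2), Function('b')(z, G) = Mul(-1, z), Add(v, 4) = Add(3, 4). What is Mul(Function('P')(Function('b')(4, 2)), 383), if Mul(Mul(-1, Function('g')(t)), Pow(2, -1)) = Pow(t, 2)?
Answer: 322103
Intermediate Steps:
v = 3 (v = Add(-4, Add(3, 4)) = Add(-4, 7) = 3)
Function('g')(t) = Mul(-2, Pow(t, 2))
Function('P')(L) = 841 (Function('P')(L) = Pow(Add(3, Mul(-2, Pow(-4, 2))), 2) = Pow(Add(3, Mul(-2, 16)), 2) = Pow(Add(3, -32), 2) = Pow(-29, 2) = 841)
Mul(Function('P')(Function('b')(4, 2)), 383) = Mul(841, 383) = 322103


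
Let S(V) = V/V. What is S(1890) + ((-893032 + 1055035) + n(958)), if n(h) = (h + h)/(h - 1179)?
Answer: 35800968/221 ≈ 1.6200e+5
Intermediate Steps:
S(V) = 1
n(h) = 2*h/(-1179 + h) (n(h) = (2*h)/(-1179 + h) = 2*h/(-1179 + h))
S(1890) + ((-893032 + 1055035) + n(958)) = 1 + ((-893032 + 1055035) + 2*958/(-1179 + 958)) = 1 + (162003 + 2*958/(-221)) = 1 + (162003 + 2*958*(-1/221)) = 1 + (162003 - 1916/221) = 1 + 35800747/221 = 35800968/221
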